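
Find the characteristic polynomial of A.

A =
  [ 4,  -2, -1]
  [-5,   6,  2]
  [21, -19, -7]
x^3 - 3*x^2 + 3*x - 1

Expanding det(x·I − A) (e.g. by cofactor expansion or by noting that A is similar to its Jordan form J, which has the same characteristic polynomial as A) gives
  χ_A(x) = x^3 - 3*x^2 + 3*x - 1
which factors as (x - 1)^3. The eigenvalues (with algebraic multiplicities) are λ = 1 with multiplicity 3.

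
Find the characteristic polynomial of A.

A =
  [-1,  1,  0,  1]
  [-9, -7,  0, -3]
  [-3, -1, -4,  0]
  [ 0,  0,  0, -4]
x^4 + 16*x^3 + 96*x^2 + 256*x + 256

Expanding det(x·I − A) (e.g. by cofactor expansion or by noting that A is similar to its Jordan form J, which has the same characteristic polynomial as A) gives
  χ_A(x) = x^4 + 16*x^3 + 96*x^2 + 256*x + 256
which factors as (x + 4)^4. The eigenvalues (with algebraic multiplicities) are λ = -4 with multiplicity 4.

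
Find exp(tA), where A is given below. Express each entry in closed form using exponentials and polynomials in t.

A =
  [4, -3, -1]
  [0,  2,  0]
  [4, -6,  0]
e^{tA} =
  [2*t*exp(2*t) + exp(2*t), -3*t*exp(2*t), -t*exp(2*t)]
  [0, exp(2*t), 0]
  [4*t*exp(2*t), -6*t*exp(2*t), -2*t*exp(2*t) + exp(2*t)]

Strategy: write A = P · J · P⁻¹ where J is a Jordan canonical form, so e^{tA} = P · e^{tJ} · P⁻¹, and e^{tJ} can be computed block-by-block.

A has Jordan form
J =
  [2, 1, 0]
  [0, 2, 0]
  [0, 0, 2]
(up to reordering of blocks).

Per-block formulas:
  For a 1×1 block at λ = 2: exp(t · [2]) = [e^(2t)].
  For a 2×2 Jordan block J_2(2): exp(t · J_2(2)) = e^(2t)·(I + t·N), where N is the 2×2 nilpotent shift.

After assembling e^{tJ} and conjugating by P, we get:

e^{tA} =
  [2*t*exp(2*t) + exp(2*t), -3*t*exp(2*t), -t*exp(2*t)]
  [0, exp(2*t), 0]
  [4*t*exp(2*t), -6*t*exp(2*t), -2*t*exp(2*t) + exp(2*t)]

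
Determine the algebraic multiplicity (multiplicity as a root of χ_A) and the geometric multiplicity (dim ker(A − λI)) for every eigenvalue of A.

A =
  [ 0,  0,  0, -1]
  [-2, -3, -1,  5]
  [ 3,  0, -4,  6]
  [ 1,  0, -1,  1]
λ = -3: alg = 1, geom = 1; λ = -1: alg = 3, geom = 1

Step 1 — factor the characteristic polynomial to read off the algebraic multiplicities:
  χ_A(x) = (x + 1)^3*(x + 3)

Step 2 — compute geometric multiplicities via the rank-nullity identity g(λ) = n − rank(A − λI):
  rank(A − (-3)·I) = 3, so dim ker(A − (-3)·I) = n − 3 = 1
  rank(A − (-1)·I) = 3, so dim ker(A − (-1)·I) = n − 3 = 1

Summary:
  λ = -3: algebraic multiplicity = 1, geometric multiplicity = 1
  λ = -1: algebraic multiplicity = 3, geometric multiplicity = 1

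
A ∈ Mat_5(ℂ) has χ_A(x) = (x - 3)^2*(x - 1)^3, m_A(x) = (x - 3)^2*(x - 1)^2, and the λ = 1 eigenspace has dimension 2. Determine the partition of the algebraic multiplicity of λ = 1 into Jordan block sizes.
Block sizes for λ = 1: [2, 1]

Step 1 — from the characteristic polynomial, algebraic multiplicity of λ = 1 is 3. From dim ker(A − (1)·I) = 2, there are exactly 2 Jordan blocks for λ = 1.
Step 2 — from the minimal polynomial, the factor (x − 1)^2 tells us the largest block for λ = 1 has size 2.
Step 3 — with total size 3, 2 blocks, and largest block 2, the block sizes (in nonincreasing order) are [2, 1].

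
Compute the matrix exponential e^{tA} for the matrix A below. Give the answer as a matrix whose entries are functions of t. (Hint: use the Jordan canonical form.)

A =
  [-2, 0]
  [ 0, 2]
e^{tA} =
  [exp(-2*t), 0]
  [0, exp(2*t)]

Strategy: write A = P · J · P⁻¹ where J is a Jordan canonical form, so e^{tA} = P · e^{tJ} · P⁻¹, and e^{tJ} can be computed block-by-block.

A has Jordan form
J =
  [-2, 0]
  [ 0, 2]
(up to reordering of blocks).

Per-block formulas:
  For a 1×1 block at λ = -2: exp(t · [-2]) = [e^(-2t)].
  For a 1×1 block at λ = 2: exp(t · [2]) = [e^(2t)].

After assembling e^{tJ} and conjugating by P, we get:

e^{tA} =
  [exp(-2*t), 0]
  [0, exp(2*t)]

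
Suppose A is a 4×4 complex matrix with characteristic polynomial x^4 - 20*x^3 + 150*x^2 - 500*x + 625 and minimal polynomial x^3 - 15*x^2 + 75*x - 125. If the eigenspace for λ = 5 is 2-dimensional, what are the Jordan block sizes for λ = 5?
Block sizes for λ = 5: [3, 1]

Step 1 — from the characteristic polynomial, algebraic multiplicity of λ = 5 is 4. From dim ker(A − (5)·I) = 2, there are exactly 2 Jordan blocks for λ = 5.
Step 2 — from the minimal polynomial, the factor (x − 5)^3 tells us the largest block for λ = 5 has size 3.
Step 3 — with total size 4, 2 blocks, and largest block 3, the block sizes (in nonincreasing order) are [3, 1].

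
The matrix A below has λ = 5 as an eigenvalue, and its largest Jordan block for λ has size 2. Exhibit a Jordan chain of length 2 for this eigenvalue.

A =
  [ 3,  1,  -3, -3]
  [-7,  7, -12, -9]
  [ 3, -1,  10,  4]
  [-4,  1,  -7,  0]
A Jordan chain for λ = 5 of length 2:
v_1 = (-2, -7, 3, -4)ᵀ
v_2 = (1, 0, 0, 0)ᵀ

Let N = A − (5)·I. We want v_2 with N^2 v_2 = 0 but N^1 v_2 ≠ 0; then v_{j-1} := N · v_j for j = 2, …, 2.

Pick v_2 = (1, 0, 0, 0)ᵀ.
Then v_1 = N · v_2 = (-2, -7, 3, -4)ᵀ.

Sanity check: (A − (5)·I) v_1 = (0, 0, 0, 0)ᵀ = 0. ✓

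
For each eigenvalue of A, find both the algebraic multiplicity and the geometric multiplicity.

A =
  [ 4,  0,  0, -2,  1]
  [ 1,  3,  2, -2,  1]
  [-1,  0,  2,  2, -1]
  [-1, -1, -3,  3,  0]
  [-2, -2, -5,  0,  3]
λ = 3: alg = 5, geom = 2

Step 1 — factor the characteristic polynomial to read off the algebraic multiplicities:
  χ_A(x) = (x - 3)^5

Step 2 — compute geometric multiplicities via the rank-nullity identity g(λ) = n − rank(A − λI):
  rank(A − (3)·I) = 3, so dim ker(A − (3)·I) = n − 3 = 2

Summary:
  λ = 3: algebraic multiplicity = 5, geometric multiplicity = 2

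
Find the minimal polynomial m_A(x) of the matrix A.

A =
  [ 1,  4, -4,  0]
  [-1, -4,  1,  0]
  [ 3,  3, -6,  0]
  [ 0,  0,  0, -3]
x^2 + 6*x + 9

The characteristic polynomial is χ_A(x) = (x + 3)^4, so the eigenvalues are known. The minimal polynomial is
  m_A(x) = Π_λ (x − λ)^{k_λ}
where k_λ is the size of the *largest* Jordan block for λ (equivalently, the smallest k with (A − λI)^k v = 0 for every generalised eigenvector v of λ).

  λ = -3: largest Jordan block has size 2, contributing (x + 3)^2

So m_A(x) = (x + 3)^2 = x^2 + 6*x + 9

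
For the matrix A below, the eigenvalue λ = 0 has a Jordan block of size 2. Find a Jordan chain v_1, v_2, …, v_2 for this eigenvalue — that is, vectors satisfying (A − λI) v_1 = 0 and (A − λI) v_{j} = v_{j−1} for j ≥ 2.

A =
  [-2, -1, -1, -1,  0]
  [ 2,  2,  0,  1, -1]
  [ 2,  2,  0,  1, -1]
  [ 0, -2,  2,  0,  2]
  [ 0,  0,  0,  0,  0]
A Jordan chain for λ = 0 of length 2:
v_1 = (-2, 2, 2, 0, 0)ᵀ
v_2 = (1, 0, 0, 0, 0)ᵀ

Let N = A − (0)·I. We want v_2 with N^2 v_2 = 0 but N^1 v_2 ≠ 0; then v_{j-1} := N · v_j for j = 2, …, 2.

Pick v_2 = (1, 0, 0, 0, 0)ᵀ.
Then v_1 = N · v_2 = (-2, 2, 2, 0, 0)ᵀ.

Sanity check: (A − (0)·I) v_1 = (0, 0, 0, 0, 0)ᵀ = 0. ✓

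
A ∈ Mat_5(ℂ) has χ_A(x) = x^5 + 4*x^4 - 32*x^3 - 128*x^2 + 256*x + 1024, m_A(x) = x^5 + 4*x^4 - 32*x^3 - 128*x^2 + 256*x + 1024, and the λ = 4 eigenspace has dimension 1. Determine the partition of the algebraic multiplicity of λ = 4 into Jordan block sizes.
Block sizes for λ = 4: [2]

Step 1 — from the characteristic polynomial, algebraic multiplicity of λ = 4 is 2. From dim ker(A − (4)·I) = 1, there are exactly 1 Jordan blocks for λ = 4.
Step 2 — from the minimal polynomial, the factor (x − 4)^2 tells us the largest block for λ = 4 has size 2.
Step 3 — with total size 2, 1 blocks, and largest block 2, the block sizes (in nonincreasing order) are [2].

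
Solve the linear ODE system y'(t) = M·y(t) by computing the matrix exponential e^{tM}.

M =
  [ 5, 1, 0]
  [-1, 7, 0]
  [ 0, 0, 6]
e^{tM} =
  [-t*exp(6*t) + exp(6*t), t*exp(6*t), 0]
  [-t*exp(6*t), t*exp(6*t) + exp(6*t), 0]
  [0, 0, exp(6*t)]

Strategy: write M = P · J · P⁻¹ where J is a Jordan canonical form, so e^{tM} = P · e^{tJ} · P⁻¹, and e^{tJ} can be computed block-by-block.

M has Jordan form
J =
  [6, 1, 0]
  [0, 6, 0]
  [0, 0, 6]
(up to reordering of blocks).

Per-block formulas:
  For a 1×1 block at λ = 6: exp(t · [6]) = [e^(6t)].
  For a 2×2 Jordan block J_2(6): exp(t · J_2(6)) = e^(6t)·(I + t·N), where N is the 2×2 nilpotent shift.

After assembling e^{tJ} and conjugating by P, we get:

e^{tM} =
  [-t*exp(6*t) + exp(6*t), t*exp(6*t), 0]
  [-t*exp(6*t), t*exp(6*t) + exp(6*t), 0]
  [0, 0, exp(6*t)]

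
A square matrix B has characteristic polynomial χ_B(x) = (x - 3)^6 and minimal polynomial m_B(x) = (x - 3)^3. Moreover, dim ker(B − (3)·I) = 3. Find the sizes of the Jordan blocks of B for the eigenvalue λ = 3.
Block sizes for λ = 3: [3, 2, 1]

Step 1 — from the characteristic polynomial, algebraic multiplicity of λ = 3 is 6. From dim ker(B − (3)·I) = 3, there are exactly 3 Jordan blocks for λ = 3.
Step 2 — from the minimal polynomial, the factor (x − 3)^3 tells us the largest block for λ = 3 has size 3.
Step 3 — with total size 6, 3 blocks, and largest block 3, the block sizes (in nonincreasing order) are [3, 2, 1].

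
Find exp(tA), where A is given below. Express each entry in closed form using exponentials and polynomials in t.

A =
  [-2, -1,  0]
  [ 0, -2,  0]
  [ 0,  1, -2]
e^{tA} =
  [exp(-2*t), -t*exp(-2*t), 0]
  [0, exp(-2*t), 0]
  [0, t*exp(-2*t), exp(-2*t)]

Strategy: write A = P · J · P⁻¹ where J is a Jordan canonical form, so e^{tA} = P · e^{tJ} · P⁻¹, and e^{tJ} can be computed block-by-block.

A has Jordan form
J =
  [-2,  1,  0]
  [ 0, -2,  0]
  [ 0,  0, -2]
(up to reordering of blocks).

Per-block formulas:
  For a 1×1 block at λ = -2: exp(t · [-2]) = [e^(-2t)].
  For a 2×2 Jordan block J_2(-2): exp(t · J_2(-2)) = e^(-2t)·(I + t·N), where N is the 2×2 nilpotent shift.

After assembling e^{tJ} and conjugating by P, we get:

e^{tA} =
  [exp(-2*t), -t*exp(-2*t), 0]
  [0, exp(-2*t), 0]
  [0, t*exp(-2*t), exp(-2*t)]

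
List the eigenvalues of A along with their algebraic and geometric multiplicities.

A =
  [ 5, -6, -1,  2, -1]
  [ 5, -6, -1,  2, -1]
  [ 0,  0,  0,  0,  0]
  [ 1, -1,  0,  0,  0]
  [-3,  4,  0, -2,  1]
λ = 0: alg = 5, geom = 2

Step 1 — factor the characteristic polynomial to read off the algebraic multiplicities:
  χ_A(x) = x^5

Step 2 — compute geometric multiplicities via the rank-nullity identity g(λ) = n − rank(A − λI):
  rank(A − (0)·I) = 3, so dim ker(A − (0)·I) = n − 3 = 2

Summary:
  λ = 0: algebraic multiplicity = 5, geometric multiplicity = 2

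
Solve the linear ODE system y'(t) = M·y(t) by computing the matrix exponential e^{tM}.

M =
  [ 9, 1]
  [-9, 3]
e^{tM} =
  [3*t*exp(6*t) + exp(6*t), t*exp(6*t)]
  [-9*t*exp(6*t), -3*t*exp(6*t) + exp(6*t)]

Strategy: write M = P · J · P⁻¹ where J is a Jordan canonical form, so e^{tM} = P · e^{tJ} · P⁻¹, and e^{tJ} can be computed block-by-block.

M has Jordan form
J =
  [6, 1]
  [0, 6]
(up to reordering of blocks).

Per-block formulas:
  For a 2×2 Jordan block J_2(6): exp(t · J_2(6)) = e^(6t)·(I + t·N), where N is the 2×2 nilpotent shift.

After assembling e^{tJ} and conjugating by P, we get:

e^{tM} =
  [3*t*exp(6*t) + exp(6*t), t*exp(6*t)]
  [-9*t*exp(6*t), -3*t*exp(6*t) + exp(6*t)]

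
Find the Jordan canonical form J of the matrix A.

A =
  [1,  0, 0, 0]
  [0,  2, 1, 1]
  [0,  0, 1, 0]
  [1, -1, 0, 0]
J_3(1) ⊕ J_1(1)

The characteristic polynomial is
  det(x·I − A) = x^4 - 4*x^3 + 6*x^2 - 4*x + 1 = (x - 1)^4

Eigenvalues and multiplicities (the geometric multiplicity of λ is n − rank(A − λI), which equals the number of Jordan blocks for λ):
  λ = 1: algebraic multiplicity = 4, geometric multiplicity = 2

Determining the block sizes for each eigenvalue:
  λ = 1: with am = 4 and gm = 2, the partition is not yet determined (e.g. several partitions of 4 into 2 parts exist). Let N = A − (1)·I. Computing rank(N^1) = 2, rank(N^2) = 1, rank(N^3) = 0; the number of blocks of size ≥ j is rank(N^{j−1}) − rank(N^j), giving [2, 1, 1]. So we have 1 block(s) of size 3, 1 block(s) of size 1 → block sizes [3, 1]

Assembling the blocks gives a Jordan form
J =
  [1, 1, 0, 0]
  [0, 1, 1, 0]
  [0, 0, 1, 0]
  [0, 0, 0, 1]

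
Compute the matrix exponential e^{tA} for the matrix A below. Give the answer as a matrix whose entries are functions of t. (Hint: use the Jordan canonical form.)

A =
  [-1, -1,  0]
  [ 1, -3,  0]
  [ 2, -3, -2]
e^{tA} =
  [t*exp(-2*t) + exp(-2*t), -t*exp(-2*t), 0]
  [t*exp(-2*t), -t*exp(-2*t) + exp(-2*t), 0]
  [-t^2*exp(-2*t)/2 + 2*t*exp(-2*t), t^2*exp(-2*t)/2 - 3*t*exp(-2*t), exp(-2*t)]

Strategy: write A = P · J · P⁻¹ where J is a Jordan canonical form, so e^{tA} = P · e^{tJ} · P⁻¹, and e^{tJ} can be computed block-by-block.

A has Jordan form
J =
  [-2,  1,  0]
  [ 0, -2,  1]
  [ 0,  0, -2]
(up to reordering of blocks).

Per-block formulas:
  For a 3×3 Jordan block J_3(-2): exp(t · J_3(-2)) = e^(-2t)·(I + t·N + (t^2/2)·N^2), where N is the 3×3 nilpotent shift.

After assembling e^{tJ} and conjugating by P, we get:

e^{tA} =
  [t*exp(-2*t) + exp(-2*t), -t*exp(-2*t), 0]
  [t*exp(-2*t), -t*exp(-2*t) + exp(-2*t), 0]
  [-t^2*exp(-2*t)/2 + 2*t*exp(-2*t), t^2*exp(-2*t)/2 - 3*t*exp(-2*t), exp(-2*t)]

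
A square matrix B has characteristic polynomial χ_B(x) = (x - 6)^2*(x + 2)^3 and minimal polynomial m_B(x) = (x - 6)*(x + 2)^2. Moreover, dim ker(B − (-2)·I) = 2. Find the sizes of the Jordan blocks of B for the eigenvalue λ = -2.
Block sizes for λ = -2: [2, 1]

Step 1 — from the characteristic polynomial, algebraic multiplicity of λ = -2 is 3. From dim ker(B − (-2)·I) = 2, there are exactly 2 Jordan blocks for λ = -2.
Step 2 — from the minimal polynomial, the factor (x + 2)^2 tells us the largest block for λ = -2 has size 2.
Step 3 — with total size 3, 2 blocks, and largest block 2, the block sizes (in nonincreasing order) are [2, 1].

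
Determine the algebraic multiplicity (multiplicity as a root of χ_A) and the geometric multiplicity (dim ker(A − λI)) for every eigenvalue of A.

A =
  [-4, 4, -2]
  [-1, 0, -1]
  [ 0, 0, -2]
λ = -2: alg = 3, geom = 2

Step 1 — factor the characteristic polynomial to read off the algebraic multiplicities:
  χ_A(x) = (x + 2)^3

Step 2 — compute geometric multiplicities via the rank-nullity identity g(λ) = n − rank(A − λI):
  rank(A − (-2)·I) = 1, so dim ker(A − (-2)·I) = n − 1 = 2

Summary:
  λ = -2: algebraic multiplicity = 3, geometric multiplicity = 2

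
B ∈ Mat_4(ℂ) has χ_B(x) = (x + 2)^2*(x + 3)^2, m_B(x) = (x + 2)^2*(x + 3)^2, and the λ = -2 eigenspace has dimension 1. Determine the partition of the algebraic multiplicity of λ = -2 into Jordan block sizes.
Block sizes for λ = -2: [2]

Step 1 — from the characteristic polynomial, algebraic multiplicity of λ = -2 is 2. From dim ker(B − (-2)·I) = 1, there are exactly 1 Jordan blocks for λ = -2.
Step 2 — from the minimal polynomial, the factor (x + 2)^2 tells us the largest block for λ = -2 has size 2.
Step 3 — with total size 2, 1 blocks, and largest block 2, the block sizes (in nonincreasing order) are [2].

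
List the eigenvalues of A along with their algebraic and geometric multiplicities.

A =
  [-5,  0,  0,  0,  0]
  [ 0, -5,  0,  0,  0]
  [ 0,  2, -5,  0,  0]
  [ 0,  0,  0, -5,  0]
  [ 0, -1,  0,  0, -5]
λ = -5: alg = 5, geom = 4

Step 1 — factor the characteristic polynomial to read off the algebraic multiplicities:
  χ_A(x) = (x + 5)^5

Step 2 — compute geometric multiplicities via the rank-nullity identity g(λ) = n − rank(A − λI):
  rank(A − (-5)·I) = 1, so dim ker(A − (-5)·I) = n − 1 = 4

Summary:
  λ = -5: algebraic multiplicity = 5, geometric multiplicity = 4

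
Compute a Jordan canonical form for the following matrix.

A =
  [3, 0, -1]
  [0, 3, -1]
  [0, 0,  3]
J_2(3) ⊕ J_1(3)

The characteristic polynomial is
  det(x·I − A) = x^3 - 9*x^2 + 27*x - 27 = (x - 3)^3

Eigenvalues and multiplicities (the geometric multiplicity of λ is n − rank(A − λI), which equals the number of Jordan blocks for λ):
  λ = 3: algebraic multiplicity = 3, geometric multiplicity = 2

Determining the block sizes for each eigenvalue:
  λ = 3: 2 blocks summing to 3 forces exactly one block of size 2 and the rest size 1 → block sizes [2, 1]

Assembling the blocks gives a Jordan form
J =
  [3, 1, 0]
  [0, 3, 0]
  [0, 0, 3]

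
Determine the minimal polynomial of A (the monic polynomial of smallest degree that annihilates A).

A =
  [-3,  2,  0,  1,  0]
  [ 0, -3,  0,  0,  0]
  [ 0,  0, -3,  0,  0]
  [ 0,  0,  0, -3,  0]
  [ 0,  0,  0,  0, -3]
x^2 + 6*x + 9

The characteristic polynomial is χ_A(x) = (x + 3)^5, so the eigenvalues are known. The minimal polynomial is
  m_A(x) = Π_λ (x − λ)^{k_λ}
where k_λ is the size of the *largest* Jordan block for λ (equivalently, the smallest k with (A − λI)^k v = 0 for every generalised eigenvector v of λ).

  λ = -3: largest Jordan block has size 2, contributing (x + 3)^2

So m_A(x) = (x + 3)^2 = x^2 + 6*x + 9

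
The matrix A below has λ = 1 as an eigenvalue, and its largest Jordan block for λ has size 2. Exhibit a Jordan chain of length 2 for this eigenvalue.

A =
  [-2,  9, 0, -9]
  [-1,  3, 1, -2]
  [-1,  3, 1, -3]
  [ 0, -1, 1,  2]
A Jordan chain for λ = 1 of length 2:
v_1 = (-3, -1, -1, 0)ᵀ
v_2 = (1, 0, 0, 0)ᵀ

Let N = A − (1)·I. We want v_2 with N^2 v_2 = 0 but N^1 v_2 ≠ 0; then v_{j-1} := N · v_j for j = 2, …, 2.

Pick v_2 = (1, 0, 0, 0)ᵀ.
Then v_1 = N · v_2 = (-3, -1, -1, 0)ᵀ.

Sanity check: (A − (1)·I) v_1 = (0, 0, 0, 0)ᵀ = 0. ✓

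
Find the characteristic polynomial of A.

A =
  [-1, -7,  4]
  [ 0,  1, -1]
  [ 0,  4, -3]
x^3 + 3*x^2 + 3*x + 1

Expanding det(x·I − A) (e.g. by cofactor expansion or by noting that A is similar to its Jordan form J, which has the same characteristic polynomial as A) gives
  χ_A(x) = x^3 + 3*x^2 + 3*x + 1
which factors as (x + 1)^3. The eigenvalues (with algebraic multiplicities) are λ = -1 with multiplicity 3.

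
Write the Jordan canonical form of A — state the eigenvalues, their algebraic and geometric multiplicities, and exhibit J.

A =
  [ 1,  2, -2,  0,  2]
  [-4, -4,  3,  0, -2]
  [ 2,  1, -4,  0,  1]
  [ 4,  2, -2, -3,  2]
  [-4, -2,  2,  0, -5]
J_3(-3) ⊕ J_1(-3) ⊕ J_1(-3)

The characteristic polynomial is
  det(x·I − A) = x^5 + 15*x^4 + 90*x^3 + 270*x^2 + 405*x + 243 = (x + 3)^5

Eigenvalues and multiplicities (the geometric multiplicity of λ is n − rank(A − λI), which equals the number of Jordan blocks for λ):
  λ = -3: algebraic multiplicity = 5, geometric multiplicity = 3

Determining the block sizes for each eigenvalue:
  λ = -3: with am = 5 and gm = 3, the partition is not yet determined (e.g. several partitions of 5 into 3 parts exist). Let N = A − (-3)·I. Computing rank(N^1) = 2, rank(N^2) = 1, rank(N^3) = 0; the number of blocks of size ≥ j is rank(N^{j−1}) − rank(N^j), giving [3, 1, 1]. So we have 1 block(s) of size 3, 2 block(s) of size 1 → block sizes [3, 1, 1]

Assembling the blocks gives a Jordan form
J =
  [-3,  1,  0,  0,  0]
  [ 0, -3,  1,  0,  0]
  [ 0,  0, -3,  0,  0]
  [ 0,  0,  0, -3,  0]
  [ 0,  0,  0,  0, -3]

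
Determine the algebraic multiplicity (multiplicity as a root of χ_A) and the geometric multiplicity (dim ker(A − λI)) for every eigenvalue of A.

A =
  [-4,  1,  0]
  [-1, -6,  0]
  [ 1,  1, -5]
λ = -5: alg = 3, geom = 2

Step 1 — factor the characteristic polynomial to read off the algebraic multiplicities:
  χ_A(x) = (x + 5)^3

Step 2 — compute geometric multiplicities via the rank-nullity identity g(λ) = n − rank(A − λI):
  rank(A − (-5)·I) = 1, so dim ker(A − (-5)·I) = n − 1 = 2

Summary:
  λ = -5: algebraic multiplicity = 3, geometric multiplicity = 2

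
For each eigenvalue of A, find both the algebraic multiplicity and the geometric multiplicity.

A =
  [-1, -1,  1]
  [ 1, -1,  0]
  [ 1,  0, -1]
λ = -1: alg = 3, geom = 1

Step 1 — factor the characteristic polynomial to read off the algebraic multiplicities:
  χ_A(x) = (x + 1)^3

Step 2 — compute geometric multiplicities via the rank-nullity identity g(λ) = n − rank(A − λI):
  rank(A − (-1)·I) = 2, so dim ker(A − (-1)·I) = n − 2 = 1

Summary:
  λ = -1: algebraic multiplicity = 3, geometric multiplicity = 1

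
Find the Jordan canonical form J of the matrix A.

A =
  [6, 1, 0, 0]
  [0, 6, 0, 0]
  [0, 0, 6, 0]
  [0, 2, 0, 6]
J_2(6) ⊕ J_1(6) ⊕ J_1(6)

The characteristic polynomial is
  det(x·I − A) = x^4 - 24*x^3 + 216*x^2 - 864*x + 1296 = (x - 6)^4

Eigenvalues and multiplicities (the geometric multiplicity of λ is n − rank(A − λI), which equals the number of Jordan blocks for λ):
  λ = 6: algebraic multiplicity = 4, geometric multiplicity = 3

Determining the block sizes for each eigenvalue:
  λ = 6: 3 blocks summing to 4 forces exactly one block of size 2 and the rest size 1 → block sizes [2, 1, 1]

Assembling the blocks gives a Jordan form
J =
  [6, 1, 0, 0]
  [0, 6, 0, 0]
  [0, 0, 6, 0]
  [0, 0, 0, 6]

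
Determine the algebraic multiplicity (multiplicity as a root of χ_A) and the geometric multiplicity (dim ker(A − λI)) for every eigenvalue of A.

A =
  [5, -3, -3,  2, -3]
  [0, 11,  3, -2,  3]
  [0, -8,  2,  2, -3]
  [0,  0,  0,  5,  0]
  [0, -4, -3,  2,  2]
λ = 5: alg = 5, geom = 3

Step 1 — factor the characteristic polynomial to read off the algebraic multiplicities:
  χ_A(x) = (x - 5)^5

Step 2 — compute geometric multiplicities via the rank-nullity identity g(λ) = n − rank(A − λI):
  rank(A − (5)·I) = 2, so dim ker(A − (5)·I) = n − 2 = 3

Summary:
  λ = 5: algebraic multiplicity = 5, geometric multiplicity = 3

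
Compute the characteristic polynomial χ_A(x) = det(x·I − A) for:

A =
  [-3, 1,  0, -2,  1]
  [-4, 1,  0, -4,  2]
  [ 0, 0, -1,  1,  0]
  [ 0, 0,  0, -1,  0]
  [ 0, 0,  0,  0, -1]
x^5 + 5*x^4 + 10*x^3 + 10*x^2 + 5*x + 1

Expanding det(x·I − A) (e.g. by cofactor expansion or by noting that A is similar to its Jordan form J, which has the same characteristic polynomial as A) gives
  χ_A(x) = x^5 + 5*x^4 + 10*x^3 + 10*x^2 + 5*x + 1
which factors as (x + 1)^5. The eigenvalues (with algebraic multiplicities) are λ = -1 with multiplicity 5.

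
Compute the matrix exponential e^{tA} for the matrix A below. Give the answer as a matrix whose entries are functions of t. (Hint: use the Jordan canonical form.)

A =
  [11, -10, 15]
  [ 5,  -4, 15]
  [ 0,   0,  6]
e^{tA} =
  [2*exp(6*t) - exp(t), -2*exp(6*t) + 2*exp(t), 3*exp(6*t) - 3*exp(t)]
  [exp(6*t) - exp(t), -exp(6*t) + 2*exp(t), 3*exp(6*t) - 3*exp(t)]
  [0, 0, exp(6*t)]

Strategy: write A = P · J · P⁻¹ where J is a Jordan canonical form, so e^{tA} = P · e^{tJ} · P⁻¹, and e^{tJ} can be computed block-by-block.

A has Jordan form
J =
  [1, 0, 0]
  [0, 6, 0]
  [0, 0, 6]
(up to reordering of blocks).

Per-block formulas:
  For a 1×1 block at λ = 6: exp(t · [6]) = [e^(6t)].
  For a 1×1 block at λ = 1: exp(t · [1]) = [e^(1t)].

After assembling e^{tJ} and conjugating by P, we get:

e^{tA} =
  [2*exp(6*t) - exp(t), -2*exp(6*t) + 2*exp(t), 3*exp(6*t) - 3*exp(t)]
  [exp(6*t) - exp(t), -exp(6*t) + 2*exp(t), 3*exp(6*t) - 3*exp(t)]
  [0, 0, exp(6*t)]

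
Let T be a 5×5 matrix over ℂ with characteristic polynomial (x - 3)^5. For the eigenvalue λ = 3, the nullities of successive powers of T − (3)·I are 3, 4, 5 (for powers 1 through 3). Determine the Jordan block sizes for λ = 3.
Block sizes for λ = 3: [3, 1, 1]

From the dimensions of kernels of powers, the number of Jordan blocks of size at least j is d_j − d_{j−1} where d_j = dim ker(N^j) (with d_0 = 0). Computing the differences gives [3, 1, 1].
The number of blocks of size exactly k is (#blocks of size ≥ k) − (#blocks of size ≥ k + 1), so the partition is: 2 block(s) of size 1, 1 block(s) of size 3.
In nonincreasing order the block sizes are [3, 1, 1].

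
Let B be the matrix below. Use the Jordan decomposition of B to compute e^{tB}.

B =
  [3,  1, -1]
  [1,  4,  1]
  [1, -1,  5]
e^{tB} =
  [t^2*exp(4*t)/2 - t*exp(4*t) + exp(4*t), t*exp(4*t), t^2*exp(4*t)/2 - t*exp(4*t)]
  [t*exp(4*t), exp(4*t), t*exp(4*t)]
  [-t^2*exp(4*t)/2 + t*exp(4*t), -t*exp(4*t), -t^2*exp(4*t)/2 + t*exp(4*t) + exp(4*t)]

Strategy: write B = P · J · P⁻¹ where J is a Jordan canonical form, so e^{tB} = P · e^{tJ} · P⁻¹, and e^{tJ} can be computed block-by-block.

B has Jordan form
J =
  [4, 1, 0]
  [0, 4, 1]
  [0, 0, 4]
(up to reordering of blocks).

Per-block formulas:
  For a 3×3 Jordan block J_3(4): exp(t · J_3(4)) = e^(4t)·(I + t·N + (t^2/2)·N^2), where N is the 3×3 nilpotent shift.

After assembling e^{tJ} and conjugating by P, we get:

e^{tB} =
  [t^2*exp(4*t)/2 - t*exp(4*t) + exp(4*t), t*exp(4*t), t^2*exp(4*t)/2 - t*exp(4*t)]
  [t*exp(4*t), exp(4*t), t*exp(4*t)]
  [-t^2*exp(4*t)/2 + t*exp(4*t), -t*exp(4*t), -t^2*exp(4*t)/2 + t*exp(4*t) + exp(4*t)]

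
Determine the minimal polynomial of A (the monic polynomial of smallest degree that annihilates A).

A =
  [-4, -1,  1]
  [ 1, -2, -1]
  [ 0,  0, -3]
x^2 + 6*x + 9

The characteristic polynomial is χ_A(x) = (x + 3)^3, so the eigenvalues are known. The minimal polynomial is
  m_A(x) = Π_λ (x − λ)^{k_λ}
where k_λ is the size of the *largest* Jordan block for λ (equivalently, the smallest k with (A − λI)^k v = 0 for every generalised eigenvector v of λ).

  λ = -3: largest Jordan block has size 2, contributing (x + 3)^2

So m_A(x) = (x + 3)^2 = x^2 + 6*x + 9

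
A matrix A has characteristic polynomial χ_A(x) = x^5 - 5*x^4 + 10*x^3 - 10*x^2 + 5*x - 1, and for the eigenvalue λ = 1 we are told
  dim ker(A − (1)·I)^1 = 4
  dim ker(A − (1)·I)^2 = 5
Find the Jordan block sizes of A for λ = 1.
Block sizes for λ = 1: [2, 1, 1, 1]

From the dimensions of kernels of powers, the number of Jordan blocks of size at least j is d_j − d_{j−1} where d_j = dim ker(N^j) (with d_0 = 0). Computing the differences gives [4, 1].
The number of blocks of size exactly k is (#blocks of size ≥ k) − (#blocks of size ≥ k + 1), so the partition is: 3 block(s) of size 1, 1 block(s) of size 2.
In nonincreasing order the block sizes are [2, 1, 1, 1].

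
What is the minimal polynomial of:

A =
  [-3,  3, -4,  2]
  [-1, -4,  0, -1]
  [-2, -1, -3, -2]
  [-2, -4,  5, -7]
x^4 + 17*x^3 + 108*x^2 + 304*x + 320

The characteristic polynomial is χ_A(x) = (x + 4)^3*(x + 5), so the eigenvalues are known. The minimal polynomial is
  m_A(x) = Π_λ (x − λ)^{k_λ}
where k_λ is the size of the *largest* Jordan block for λ (equivalently, the smallest k with (A − λI)^k v = 0 for every generalised eigenvector v of λ).

  λ = -5: largest Jordan block has size 1, contributing (x + 5)
  λ = -4: largest Jordan block has size 3, contributing (x + 4)^3

So m_A(x) = (x + 4)^3*(x + 5) = x^4 + 17*x^3 + 108*x^2 + 304*x + 320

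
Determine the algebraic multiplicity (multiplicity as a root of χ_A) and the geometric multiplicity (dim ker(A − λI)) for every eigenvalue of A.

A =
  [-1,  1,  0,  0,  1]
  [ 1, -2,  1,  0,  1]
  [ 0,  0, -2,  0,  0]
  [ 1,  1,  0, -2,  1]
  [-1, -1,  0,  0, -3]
λ = -2: alg = 5, geom = 3

Step 1 — factor the characteristic polynomial to read off the algebraic multiplicities:
  χ_A(x) = (x + 2)^5

Step 2 — compute geometric multiplicities via the rank-nullity identity g(λ) = n − rank(A − λI):
  rank(A − (-2)·I) = 2, so dim ker(A − (-2)·I) = n − 2 = 3

Summary:
  λ = -2: algebraic multiplicity = 5, geometric multiplicity = 3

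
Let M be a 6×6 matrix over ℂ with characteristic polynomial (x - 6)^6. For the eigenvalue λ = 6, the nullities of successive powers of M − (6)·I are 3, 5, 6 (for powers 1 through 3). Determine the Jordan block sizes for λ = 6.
Block sizes for λ = 6: [3, 2, 1]

From the dimensions of kernels of powers, the number of Jordan blocks of size at least j is d_j − d_{j−1} where d_j = dim ker(N^j) (with d_0 = 0). Computing the differences gives [3, 2, 1].
The number of blocks of size exactly k is (#blocks of size ≥ k) − (#blocks of size ≥ k + 1), so the partition is: 1 block(s) of size 1, 1 block(s) of size 2, 1 block(s) of size 3.
In nonincreasing order the block sizes are [3, 2, 1].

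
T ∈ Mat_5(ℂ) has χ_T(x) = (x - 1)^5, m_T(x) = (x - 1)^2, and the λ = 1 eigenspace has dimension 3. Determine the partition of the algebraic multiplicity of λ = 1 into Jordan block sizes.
Block sizes for λ = 1: [2, 2, 1]

Step 1 — from the characteristic polynomial, algebraic multiplicity of λ = 1 is 5. From dim ker(T − (1)·I) = 3, there are exactly 3 Jordan blocks for λ = 1.
Step 2 — from the minimal polynomial, the factor (x − 1)^2 tells us the largest block for λ = 1 has size 2.
Step 3 — with total size 5, 3 blocks, and largest block 2, the block sizes (in nonincreasing order) are [2, 2, 1].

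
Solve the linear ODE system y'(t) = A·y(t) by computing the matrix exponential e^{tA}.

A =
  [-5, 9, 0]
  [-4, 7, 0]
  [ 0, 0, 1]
e^{tA} =
  [-6*t*exp(t) + exp(t), 9*t*exp(t), 0]
  [-4*t*exp(t), 6*t*exp(t) + exp(t), 0]
  [0, 0, exp(t)]

Strategy: write A = P · J · P⁻¹ where J is a Jordan canonical form, so e^{tA} = P · e^{tJ} · P⁻¹, and e^{tJ} can be computed block-by-block.

A has Jordan form
J =
  [1, 1, 0]
  [0, 1, 0]
  [0, 0, 1]
(up to reordering of blocks).

Per-block formulas:
  For a 1×1 block at λ = 1: exp(t · [1]) = [e^(1t)].
  For a 2×2 Jordan block J_2(1): exp(t · J_2(1)) = e^(1t)·(I + t·N), where N is the 2×2 nilpotent shift.

After assembling e^{tJ} and conjugating by P, we get:

e^{tA} =
  [-6*t*exp(t) + exp(t), 9*t*exp(t), 0]
  [-4*t*exp(t), 6*t*exp(t) + exp(t), 0]
  [0, 0, exp(t)]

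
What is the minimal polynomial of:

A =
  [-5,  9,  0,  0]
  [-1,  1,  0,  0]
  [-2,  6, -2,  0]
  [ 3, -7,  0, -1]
x^3 + 5*x^2 + 8*x + 4

The characteristic polynomial is χ_A(x) = (x + 1)*(x + 2)^3, so the eigenvalues are known. The minimal polynomial is
  m_A(x) = Π_λ (x − λ)^{k_λ}
where k_λ is the size of the *largest* Jordan block for λ (equivalently, the smallest k with (A − λI)^k v = 0 for every generalised eigenvector v of λ).

  λ = -2: largest Jordan block has size 2, contributing (x + 2)^2
  λ = -1: largest Jordan block has size 1, contributing (x + 1)

So m_A(x) = (x + 1)*(x + 2)^2 = x^3 + 5*x^2 + 8*x + 4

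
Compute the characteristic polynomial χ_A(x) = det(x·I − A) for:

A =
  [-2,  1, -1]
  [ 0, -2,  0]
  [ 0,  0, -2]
x^3 + 6*x^2 + 12*x + 8

Expanding det(x·I − A) (e.g. by cofactor expansion or by noting that A is similar to its Jordan form J, which has the same characteristic polynomial as A) gives
  χ_A(x) = x^3 + 6*x^2 + 12*x + 8
which factors as (x + 2)^3. The eigenvalues (with algebraic multiplicities) are λ = -2 with multiplicity 3.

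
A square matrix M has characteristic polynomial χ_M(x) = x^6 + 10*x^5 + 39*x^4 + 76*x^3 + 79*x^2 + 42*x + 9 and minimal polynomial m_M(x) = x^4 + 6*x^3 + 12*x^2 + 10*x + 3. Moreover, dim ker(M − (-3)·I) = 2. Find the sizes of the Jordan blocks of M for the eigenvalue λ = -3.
Block sizes for λ = -3: [1, 1]

Step 1 — from the characteristic polynomial, algebraic multiplicity of λ = -3 is 2. From dim ker(M − (-3)·I) = 2, there are exactly 2 Jordan blocks for λ = -3.
Step 2 — from the minimal polynomial, the factor (x + 3) tells us the largest block for λ = -3 has size 1.
Step 3 — with total size 2, 2 blocks, and largest block 1, the block sizes (in nonincreasing order) are [1, 1].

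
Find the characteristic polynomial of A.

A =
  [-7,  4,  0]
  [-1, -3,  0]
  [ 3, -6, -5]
x^3 + 15*x^2 + 75*x + 125

Expanding det(x·I − A) (e.g. by cofactor expansion or by noting that A is similar to its Jordan form J, which has the same characteristic polynomial as A) gives
  χ_A(x) = x^3 + 15*x^2 + 75*x + 125
which factors as (x + 5)^3. The eigenvalues (with algebraic multiplicities) are λ = -5 with multiplicity 3.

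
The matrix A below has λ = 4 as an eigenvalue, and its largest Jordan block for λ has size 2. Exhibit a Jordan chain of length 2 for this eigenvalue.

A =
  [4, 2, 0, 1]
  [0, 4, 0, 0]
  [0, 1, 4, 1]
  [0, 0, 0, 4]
A Jordan chain for λ = 4 of length 2:
v_1 = (2, 0, 1, 0)ᵀ
v_2 = (0, 1, 0, 0)ᵀ

Let N = A − (4)·I. We want v_2 with N^2 v_2 = 0 but N^1 v_2 ≠ 0; then v_{j-1} := N · v_j for j = 2, …, 2.

Pick v_2 = (0, 1, 0, 0)ᵀ.
Then v_1 = N · v_2 = (2, 0, 1, 0)ᵀ.

Sanity check: (A − (4)·I) v_1 = (0, 0, 0, 0)ᵀ = 0. ✓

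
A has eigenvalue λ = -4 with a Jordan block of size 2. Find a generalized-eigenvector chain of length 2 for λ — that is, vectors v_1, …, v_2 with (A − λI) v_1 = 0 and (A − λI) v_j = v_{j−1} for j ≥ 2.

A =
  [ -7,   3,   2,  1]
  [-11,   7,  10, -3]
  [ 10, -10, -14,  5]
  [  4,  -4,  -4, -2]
A Jordan chain for λ = -4 of length 2:
v_1 = (-3, -11, 10, 4)ᵀ
v_2 = (1, 0, 0, 0)ᵀ

Let N = A − (-4)·I. We want v_2 with N^2 v_2 = 0 but N^1 v_2 ≠ 0; then v_{j-1} := N · v_j for j = 2, …, 2.

Pick v_2 = (1, 0, 0, 0)ᵀ.
Then v_1 = N · v_2 = (-3, -11, 10, 4)ᵀ.

Sanity check: (A − (-4)·I) v_1 = (0, 0, 0, 0)ᵀ = 0. ✓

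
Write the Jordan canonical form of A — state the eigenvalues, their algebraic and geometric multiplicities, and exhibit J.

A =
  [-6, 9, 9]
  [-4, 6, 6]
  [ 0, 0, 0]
J_2(0) ⊕ J_1(0)

The characteristic polynomial is
  det(x·I − A) = x^3

Eigenvalues and multiplicities (the geometric multiplicity of λ is n − rank(A − λI), which equals the number of Jordan blocks for λ):
  λ = 0: algebraic multiplicity = 3, geometric multiplicity = 2

Determining the block sizes for each eigenvalue:
  λ = 0: 2 blocks summing to 3 forces exactly one block of size 2 and the rest size 1 → block sizes [2, 1]

Assembling the blocks gives a Jordan form
J =
  [0, 1, 0]
  [0, 0, 0]
  [0, 0, 0]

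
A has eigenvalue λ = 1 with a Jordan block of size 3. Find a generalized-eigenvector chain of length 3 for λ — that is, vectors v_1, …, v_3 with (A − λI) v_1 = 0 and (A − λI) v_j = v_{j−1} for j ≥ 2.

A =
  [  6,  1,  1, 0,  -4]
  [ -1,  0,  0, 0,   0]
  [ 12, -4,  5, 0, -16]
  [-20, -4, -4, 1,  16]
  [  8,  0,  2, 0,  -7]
A Jordan chain for λ = 1 of length 3:
v_1 = (4, -4, -16, -16, 0)ᵀ
v_2 = (5, -1, 12, -20, 8)ᵀ
v_3 = (1, 0, 0, 0, 0)ᵀ

Let N = A − (1)·I. We want v_3 with N^3 v_3 = 0 but N^2 v_3 ≠ 0; then v_{j-1} := N · v_j for j = 3, …, 2.

Pick v_3 = (1, 0, 0, 0, 0)ᵀ.
Then v_2 = N · v_3 = (5, -1, 12, -20, 8)ᵀ.
Then v_1 = N · v_2 = (4, -4, -16, -16, 0)ᵀ.

Sanity check: (A − (1)·I) v_1 = (0, 0, 0, 0, 0)ᵀ = 0. ✓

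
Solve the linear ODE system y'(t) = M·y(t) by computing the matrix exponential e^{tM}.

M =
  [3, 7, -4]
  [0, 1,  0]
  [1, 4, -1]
e^{tM} =
  [2*t*exp(t) + exp(t), -t^2*exp(t) + 7*t*exp(t), -4*t*exp(t)]
  [0, exp(t), 0]
  [t*exp(t), -t^2*exp(t)/2 + 4*t*exp(t), -2*t*exp(t) + exp(t)]

Strategy: write M = P · J · P⁻¹ where J is a Jordan canonical form, so e^{tM} = P · e^{tJ} · P⁻¹, and e^{tJ} can be computed block-by-block.

M has Jordan form
J =
  [1, 1, 0]
  [0, 1, 1]
  [0, 0, 1]
(up to reordering of blocks).

Per-block formulas:
  For a 3×3 Jordan block J_3(1): exp(t · J_3(1)) = e^(1t)·(I + t·N + (t^2/2)·N^2), where N is the 3×3 nilpotent shift.

After assembling e^{tJ} and conjugating by P, we get:

e^{tM} =
  [2*t*exp(t) + exp(t), -t^2*exp(t) + 7*t*exp(t), -4*t*exp(t)]
  [0, exp(t), 0]
  [t*exp(t), -t^2*exp(t)/2 + 4*t*exp(t), -2*t*exp(t) + exp(t)]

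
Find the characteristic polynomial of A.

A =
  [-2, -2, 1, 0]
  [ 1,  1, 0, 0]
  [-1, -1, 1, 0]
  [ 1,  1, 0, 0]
x^4

Expanding det(x·I − A) (e.g. by cofactor expansion or by noting that A is similar to its Jordan form J, which has the same characteristic polynomial as A) gives
  χ_A(x) = x^4
which factors as x^4. The eigenvalues (with algebraic multiplicities) are λ = 0 with multiplicity 4.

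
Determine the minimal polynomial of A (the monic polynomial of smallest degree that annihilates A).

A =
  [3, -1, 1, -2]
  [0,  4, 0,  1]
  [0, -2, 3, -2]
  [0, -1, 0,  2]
x^3 - 9*x^2 + 27*x - 27

The characteristic polynomial is χ_A(x) = (x - 3)^4, so the eigenvalues are known. The minimal polynomial is
  m_A(x) = Π_λ (x − λ)^{k_λ}
where k_λ is the size of the *largest* Jordan block for λ (equivalently, the smallest k with (A − λI)^k v = 0 for every generalised eigenvector v of λ).

  λ = 3: largest Jordan block has size 3, contributing (x − 3)^3

So m_A(x) = (x - 3)^3 = x^3 - 9*x^2 + 27*x - 27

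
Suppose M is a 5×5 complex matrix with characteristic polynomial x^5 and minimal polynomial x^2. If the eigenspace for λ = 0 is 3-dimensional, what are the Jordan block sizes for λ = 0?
Block sizes for λ = 0: [2, 2, 1]

Step 1 — from the characteristic polynomial, algebraic multiplicity of λ = 0 is 5. From dim ker(M − (0)·I) = 3, there are exactly 3 Jordan blocks for λ = 0.
Step 2 — from the minimal polynomial, the factor (x − 0)^2 tells us the largest block for λ = 0 has size 2.
Step 3 — with total size 5, 3 blocks, and largest block 2, the block sizes (in nonincreasing order) are [2, 2, 1].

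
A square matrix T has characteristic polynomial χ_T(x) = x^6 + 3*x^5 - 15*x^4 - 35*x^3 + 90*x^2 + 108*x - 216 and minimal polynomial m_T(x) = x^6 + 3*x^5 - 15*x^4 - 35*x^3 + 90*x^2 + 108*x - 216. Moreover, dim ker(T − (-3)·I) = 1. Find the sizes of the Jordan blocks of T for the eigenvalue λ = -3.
Block sizes for λ = -3: [3]

Step 1 — from the characteristic polynomial, algebraic multiplicity of λ = -3 is 3. From dim ker(T − (-3)·I) = 1, there are exactly 1 Jordan blocks for λ = -3.
Step 2 — from the minimal polynomial, the factor (x + 3)^3 tells us the largest block for λ = -3 has size 3.
Step 3 — with total size 3, 1 blocks, and largest block 3, the block sizes (in nonincreasing order) are [3].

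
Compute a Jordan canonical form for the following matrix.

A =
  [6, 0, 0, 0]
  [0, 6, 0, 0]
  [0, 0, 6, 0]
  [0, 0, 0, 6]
J_1(6) ⊕ J_1(6) ⊕ J_1(6) ⊕ J_1(6)

The characteristic polynomial is
  det(x·I − A) = x^4 - 24*x^3 + 216*x^2 - 864*x + 1296 = (x - 6)^4

Eigenvalues and multiplicities (the geometric multiplicity of λ is n − rank(A − λI), which equals the number of Jordan blocks for λ):
  λ = 6: algebraic multiplicity = 4, geometric multiplicity = 4

Determining the block sizes for each eigenvalue:
  λ = 6: gm = am = 4, so every block has size 1 → block sizes [1, 1, 1, 1]

Assembling the blocks gives a Jordan form
J =
  [6, 0, 0, 0]
  [0, 6, 0, 0]
  [0, 0, 6, 0]
  [0, 0, 0, 6]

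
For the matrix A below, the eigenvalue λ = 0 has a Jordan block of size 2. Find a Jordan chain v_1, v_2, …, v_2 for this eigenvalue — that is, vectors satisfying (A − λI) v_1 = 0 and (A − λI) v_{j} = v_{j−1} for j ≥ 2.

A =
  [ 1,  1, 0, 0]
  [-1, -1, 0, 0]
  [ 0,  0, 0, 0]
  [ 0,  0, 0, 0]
A Jordan chain for λ = 0 of length 2:
v_1 = (1, -1, 0, 0)ᵀ
v_2 = (1, 0, 0, 0)ᵀ

Let N = A − (0)·I. We want v_2 with N^2 v_2 = 0 but N^1 v_2 ≠ 0; then v_{j-1} := N · v_j for j = 2, …, 2.

Pick v_2 = (1, 0, 0, 0)ᵀ.
Then v_1 = N · v_2 = (1, -1, 0, 0)ᵀ.

Sanity check: (A − (0)·I) v_1 = (0, 0, 0, 0)ᵀ = 0. ✓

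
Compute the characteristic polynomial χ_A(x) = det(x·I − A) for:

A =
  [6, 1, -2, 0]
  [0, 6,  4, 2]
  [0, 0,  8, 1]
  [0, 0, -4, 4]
x^4 - 24*x^3 + 216*x^2 - 864*x + 1296

Expanding det(x·I − A) (e.g. by cofactor expansion or by noting that A is similar to its Jordan form J, which has the same characteristic polynomial as A) gives
  χ_A(x) = x^4 - 24*x^3 + 216*x^2 - 864*x + 1296
which factors as (x - 6)^4. The eigenvalues (with algebraic multiplicities) are λ = 6 with multiplicity 4.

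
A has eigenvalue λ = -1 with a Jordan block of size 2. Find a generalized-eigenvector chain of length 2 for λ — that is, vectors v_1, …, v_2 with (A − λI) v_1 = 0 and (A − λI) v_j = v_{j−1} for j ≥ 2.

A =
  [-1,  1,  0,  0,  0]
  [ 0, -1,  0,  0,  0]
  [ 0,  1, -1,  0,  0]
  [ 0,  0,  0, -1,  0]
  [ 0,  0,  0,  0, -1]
A Jordan chain for λ = -1 of length 2:
v_1 = (1, 0, 1, 0, 0)ᵀ
v_2 = (0, 1, 0, 0, 0)ᵀ

Let N = A − (-1)·I. We want v_2 with N^2 v_2 = 0 but N^1 v_2 ≠ 0; then v_{j-1} := N · v_j for j = 2, …, 2.

Pick v_2 = (0, 1, 0, 0, 0)ᵀ.
Then v_1 = N · v_2 = (1, 0, 1, 0, 0)ᵀ.

Sanity check: (A − (-1)·I) v_1 = (0, 0, 0, 0, 0)ᵀ = 0. ✓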